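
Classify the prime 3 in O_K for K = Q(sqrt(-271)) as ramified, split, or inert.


K = Q(sqrt(-271)). Since d mod 4 = 1, disc(K) = -271.
Check p | disc: -271 mod 3 = 2.
p does not divide disc. Compute Legendre symbol (d/p):
2^((3-1)/2) mod 3 = -1
(d/p) = -1, so p is inert: (p) stays prime with e=1, f=2, g=1.
Therefore p is inert.

inert


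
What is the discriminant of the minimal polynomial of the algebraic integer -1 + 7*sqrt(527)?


The element -1 + 7*sqrt(527) has minimal polynomial:
x^2 + 2*x - 25822
Discriminant = (2)^2 - 4*(-25822)
= 4 + 103288
= 103292

103292


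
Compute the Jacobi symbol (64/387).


Compute (64/387) via quadratic reciprocity:
  pull out 2: (2/387) = -1  (since 387 mod 8 = 3)
  pull out 2: (2/387) = -1  (since 387 mod 8 = 3)
  pull out 2: (2/387) = -1  (since 387 mod 8 = 3)
  pull out 2: (2/387) = -1  (since 387 mod 8 = 3)
  pull out 2: (2/387) = -1  (since 387 mod 8 = 3)
  pull out 2: (2/387) = -1  (since 387 mod 8 = 3)
  (1/387) = 1
Product of signs = 1

1


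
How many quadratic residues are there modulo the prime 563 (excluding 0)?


For prime p, the number of non-zero quadratic residues is (p-1)/2.
= (563-1)/2
= 281

281


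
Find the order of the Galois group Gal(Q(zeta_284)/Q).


|Gal(Q(zeta_284)/Q)| = phi(284)
= 140

140


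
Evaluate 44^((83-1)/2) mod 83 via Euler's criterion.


p = 83 is prime and the exponent is (p-1)/2 = 41, so by Euler's criterion 44^41 = (44/83) = +1 or -1 mod 83.
Compute by square-and-multiply:
  41 = 32 + 8 + 1 (binary 101001)
  Repeated squaring mod 83: 44^1 = 44, 44^2 = 27, 44^4 = 65, 44^8 = 75, 44^16 = 64, 44^32 = 29
  44^41 = 44^32 * 44^8 * 44^1 = 29 * 75 * 44 mod 83
    29 * 75 = 2175 = 17 mod 83
    17 * 44 = 748 = 1 mod 83
  44^41 = 1 mod 83
Result 1: 44 is a quadratic residue mod 83.
44^41 mod 83 = 1

1


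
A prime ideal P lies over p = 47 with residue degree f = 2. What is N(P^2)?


N(P^a) = p^(a*f)
= 47^(2*2)
= 47^4
= 4879681

4879681


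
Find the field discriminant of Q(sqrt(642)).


For K = Q(sqrt(d)) with d squarefree: disc(K) = d if d = 1 mod 4, and disc(K) = 4d if d = 2 or 3 mod 4.
Here d = 642, and d mod 4 = 2.
d = 2 mod 4, not 1 (O_K = Z[sqrt(d)]), so disc(K) = 4d = 4 * (642) = 2568

2568


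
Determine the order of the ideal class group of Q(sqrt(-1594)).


K = Q(sqrt(-1594)). d mod 4 = 2, so D = disc(K) = 4d = -6376
h(K) equals the number of primitive reduced positive-definite forms (a, b, c) = a*x^2 + b*x*y + c*y^2 with b^2 - 4ac = D,
where reduced means |b| <= a <= c, with b >= 0 whenever |b| = a or a = c, and primitive means gcd(a, b, c) = 1.
Reduced forces 3a^2 <= |D| = 6376, so 1 <= a <= 46; b must have the parity of D, and c = (b^2 - D)/(4a) must be an integer >= a.
Enumerate a = 1..46, b in [-a, a]:
  a=1: (1, 0, 1594)  [1]
  a=2: (2, 0, 797)  [1]
  a=3..4: none
  a=5: (5, -2, 319), (5, 2, 319)  [2]
  a=6: none
  a=7: (7, -6, 229), (7, 6, 229)  [2]
  a=8..9: none
  a=10: (10, -8, 161), (10, 8, 161)  [2]
  a=11: (11, -2, 145), (11, 2, 145)  [2]
  a=12..13: none
  a=14: (14, -8, 115), (14, 8, 115)  [2]
  a=15..16: none
  a=17: (17, -4, 94), (17, 4, 94)  [2]
  a=18..21: none
  a=22: (22, -20, 77), (22, 20, 77)  [2]
  a=23: (23, -8, 70), (23, 8, 70)  [2]
  a=24: none
  a=25: (25, -18, 67), (25, 18, 67)  [2]
  a=26..28: none
  a=29: (29, -2, 55), (29, 2, 55)  [2]
  a=30: none
  a=31: (31, -14, 53), (31, 14, 53)  [2]
  a=32..33: none
  a=34: (34, -4, 47), (34, 4, 47)  [2]
  a=35: (35, -22, 49), (35, -8, 46), (35, 8, 46), (35, 22, 49)  [4]
  a=36: none
  a=37: (37, -32, 50), (37, 32, 50)  [2]
  a=38..40: none
  a=41: (41, -26, 43), (41, 26, 43)  [2]
  a=42..46: none
Total reduced forms: 1 + 1 + 2 + 2 + 2 + 2 + 2 + 2 + 2 + 2 + 2 + 2 + 2 + 2 + 4 + 2 + 2 = 34
h = 34

34


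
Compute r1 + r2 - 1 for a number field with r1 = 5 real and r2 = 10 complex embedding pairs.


By Dirichlet's unit theorem:
rank = r1 + r2 - 1
= 5 + 10 - 1
= 14

14


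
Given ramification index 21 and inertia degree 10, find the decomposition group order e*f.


|D_P| = e * f
= 21 * 10
= 210

210


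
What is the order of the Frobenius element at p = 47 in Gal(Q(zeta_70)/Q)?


The Frobenius at p in Gal(Q(zeta_n)/Q) = (Z/nZ)* is the class of p, so its order is ord_70(47), the smallest k >= 1 with 47^k = 1 mod 70.
n = 70 = 2 * 5 * 7, phi(70) = 24; the order divides phi(n).
Divisors of 24: 1, 2, 3, 4, 6, 8, 12, 24
Repeated squaring mod 70: 47^1 = 47, 47^2 = 39, 47^4 = 51, 47^8 = 11, 47^16 = 51
Test divisors in increasing order:
  k=1: 47^1 = 47 mod 70
  k=2: 47^2 = 39 mod 70
  k=3: 47^3 = 39 * 47 = 13 mod 70
  k=4: 47^4 = 51 mod 70
  k=6: 47^6 = 51 * 39 = 29 mod 70
  k=8: 47^8 = 11 mod 70
  k=12: 47^12 = 11 * 51 = 1 mod 70  <- first divisor giving 1
Order = 12

12


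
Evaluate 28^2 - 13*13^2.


x^2 - d*y^2
= 28^2 - 13*13^2
= 784 - 2197
= -1413

-1413


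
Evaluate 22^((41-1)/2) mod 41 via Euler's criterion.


p = 41 is prime and the exponent is (p-1)/2 = 20, so by Euler's criterion 22^20 = (22/41) = +1 or -1 mod 41.
Compute by square-and-multiply:
  20 = 16 + 4 (binary 10100)
  Repeated squaring mod 41: 22^1 = 22, 22^2 = 33, 22^4 = 23, 22^8 = 37, 22^16 = 16
  22^20 = 22^16 * 22^4 = 16 * 23 mod 41
    16 * 23 = 368 = 40 mod 41
  22^20 = 40 mod 41
Result 40 = p - 1 = -1 mod 41: 22 is a quadratic non-residue mod 41. As a residue in [0, p-1] the value is 40.
22^20 mod 41 = 40

40


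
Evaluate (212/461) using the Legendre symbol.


p = 461 is prime, so compute (212/461) with the reciprocity algorithm (Jacobi-symbol steps: pull out 2s via (2/n), flip via reciprocity, reduce):
  pull out 2: (2/461) = -1  (since 461 mod 8 = 5)
  pull out 2: (2/461) = -1  (since 461 mod 8 = 5)
  reciprocity: (53/461) -> +(461/53)
  reduce: (37/53)
  reciprocity: (37/53) -> +(53/37)
  reduce: (16/37)
  pull out 2: (2/37) = -1  (since 37 mod 8 = 5)
  pull out 2: (2/37) = -1  (since 37 mod 8 = 5)
  pull out 2: (2/37) = -1  (since 37 mod 8 = 5)
  pull out 2: (2/37) = -1  (since 37 mod 8 = 5)
  (1/37) = 1
Product of signs = 1
(212/461) = 1

1


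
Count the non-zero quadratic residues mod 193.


For prime p, the number of non-zero quadratic residues is (p-1)/2.
= (193-1)/2
= 96

96


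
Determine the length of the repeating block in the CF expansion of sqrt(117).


Run the CF algorithm for sqrt(117).
a_0 = floor(sqrt(117)) = 10; set m_0=0, q_0=1.
Recurrence: m' = q*a - m,  q' = (d - m'^2)/q,  a' = floor((a_0 + m')/q').
  step 1: m=10, q=17, a=1
  step 2: m=7, q=4, a=4
  step 3: m=9, q=9, a=2
  step 4: m=9, q=4, a=4
  step 5: m=7, q=17, a=1
  step 6: m=10, q=1, a=20
a_6 = 2*a_0 = 20, so the period closes here.
sqrt(117) = [10; 1, 4, 2, 4, 1, 20]
Period length = 6

6


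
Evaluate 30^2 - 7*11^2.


x^2 - d*y^2
= 30^2 - 7*11^2
= 900 - 847
= 53

53


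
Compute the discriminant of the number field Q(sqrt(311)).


For K = Q(sqrt(d)) with d squarefree: disc(K) = d if d = 1 mod 4, and disc(K) = 4d if d = 2 or 3 mod 4.
Here d = 311, and d mod 4 = 3.
d = 3 mod 4, not 1 (O_K = Z[sqrt(d)]), so disc(K) = 4d = 4 * (311) = 1244

1244


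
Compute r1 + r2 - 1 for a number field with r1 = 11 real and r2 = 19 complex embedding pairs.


By Dirichlet's unit theorem:
rank = r1 + r2 - 1
= 11 + 19 - 1
= 29

29


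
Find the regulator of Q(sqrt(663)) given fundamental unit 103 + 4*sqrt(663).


epsilon = 103 + 4*sqrt(663)
= 205.9951
R = ln(205.9951)
= 5.3279

5.3279


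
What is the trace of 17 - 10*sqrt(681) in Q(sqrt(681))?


Tr(a + b*sqrt(d)) = (a + b*sqrt(d)) + (a - b*sqrt(d)) = 2a
= 2 * (17)
= 34

34


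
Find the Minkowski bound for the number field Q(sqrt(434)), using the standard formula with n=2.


d = 434, d mod 4 = 2, so disc(K) = 4d = 1736; |disc(K)| = 1736
Real quadratic field, so n = 2, s = r2 = 0, r1 = 2
M = (n!/n^n) * (4/pi)^s * sqrt(|disc(K)|) = (2!/2^2) * (4/pi)^0 * sqrt(1736)
= 0.5 * 1.000000 * 41.665333
= 20.8327

20.8327


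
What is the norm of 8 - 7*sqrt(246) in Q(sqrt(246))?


N(a + b*sqrt(d)) = a^2 - d*b^2
= (8)^2 - (246)*(-7)^2
= 64 - 12054
= -11990

-11990


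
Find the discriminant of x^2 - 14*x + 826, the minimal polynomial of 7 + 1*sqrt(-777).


The element 7 + 1*sqrt(-777) has minimal polynomial:
x^2 - 14*x + 826
Discriminant = (-14)^2 - 4*(826)
= 196 - 3304
= -3108

-3108


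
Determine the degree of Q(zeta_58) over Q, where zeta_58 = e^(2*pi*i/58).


The degree equals Euler's totient phi(58).
58 = 2 * 29
phi(58) = 28

28


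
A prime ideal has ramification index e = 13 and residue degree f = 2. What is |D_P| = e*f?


|D_P| = e * f
= 13 * 2
= 26

26


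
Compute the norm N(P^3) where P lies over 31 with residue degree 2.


N(P^a) = p^(a*f)
= 31^(3*2)
= 31^6
= 887503681

887503681


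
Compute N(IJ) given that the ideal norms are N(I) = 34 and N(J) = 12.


N(IJ) = N(I) * N(J)
= 34 * 12
= 408

408


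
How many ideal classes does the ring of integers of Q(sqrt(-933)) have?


K = Q(sqrt(-933)). d mod 4 = 3, so D = disc(K) = 4d = -3732
h(K) equals the number of primitive reduced positive-definite forms (a, b, c) = a*x^2 + b*x*y + c*y^2 with b^2 - 4ac = D,
where reduced means |b| <= a <= c, with b >= 0 whenever |b| = a or a = c, and primitive means gcd(a, b, c) = 1.
Reduced forces 3a^2 <= |D| = 3732, so 1 <= a <= 35; b must have the parity of D, and c = (b^2 - D)/(4a) must be an integer >= a.
Enumerate a = 1..35, b in [-a, a]:
  a=1: (1, 0, 933)  [1]
  a=2: (2, 2, 467)  [1]
  a=3: (3, 0, 311)  [1]
  a=4..5: none
  a=6: (6, 6, 157)  [1]
  a=7..12: none
  a=13: (13, -8, 73), (13, 8, 73)  [2]
  a=14..16: none
  a=17: (17, -12, 57), (17, 12, 57)  [2]
  a=18: none
  a=19: (19, -12, 51), (19, 12, 51)  [2]
  a=20..25: none
  a=26: (26, -18, 39), (26, 18, 39)  [2]
  a=27..28: none
  a=29: (29, -26, 38), (29, 26, 38)  [2]
  a=30: none
  a=31: (31, -22, 34), (31, 22, 34)  [2]
  a=32..35: none
Total reduced forms: 1 + 1 + 1 + 1 + 2 + 2 + 2 + 2 + 2 + 2 = 16
h = 16

16


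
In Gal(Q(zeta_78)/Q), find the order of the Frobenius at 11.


The Frobenius at p in Gal(Q(zeta_n)/Q) = (Z/nZ)* is the class of p, so its order is ord_78(11), the smallest k >= 1 with 11^k = 1 mod 78.
n = 78 = 2 * 3 * 13, phi(78) = 24; the order divides phi(n).
Divisors of 24: 1, 2, 3, 4, 6, 8, 12, 24
Repeated squaring mod 78: 11^1 = 11, 11^2 = 43, 11^4 = 55, 11^8 = 61, 11^16 = 55
Test divisors in increasing order:
  k=1: 11^1 = 11 mod 78
  k=2: 11^2 = 43 mod 78
  k=3: 11^3 = 43 * 11 = 5 mod 78
  k=4: 11^4 = 55 mod 78
  k=6: 11^6 = 55 * 43 = 25 mod 78
  k=8: 11^8 = 61 mod 78
  k=12: 11^12 = 61 * 55 = 1 mod 78  <- first divisor giving 1
Order = 12

12


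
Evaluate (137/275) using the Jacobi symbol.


Compute (137/275) via quadratic reciprocity:
  reciprocity: (137/275) -> +(275/137)
  reduce: (1/137)
  (1/137) = 1
Product of signs = 1

1


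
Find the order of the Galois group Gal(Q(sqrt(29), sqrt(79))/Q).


The 2 square roots of distinct primes are multiplicatively independent over Q,
so [K:Q] = 2^2 and Gal(K/Q) is isomorphic to (Z/2Z)^2.
|Gal| = 2^2 = 4

4


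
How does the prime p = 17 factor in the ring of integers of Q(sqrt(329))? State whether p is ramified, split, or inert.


K = Q(sqrt(329)). Since d mod 4 = 1, disc(K) = 329.
Check p | disc: 329 mod 17 = 6.
p does not divide disc. Compute Legendre symbol (d/p):
6^((17-1)/2) mod 17 = -1
(d/p) = -1, so p is inert: (p) stays prime with e=1, f=2, g=1.
Therefore p is inert.

inert


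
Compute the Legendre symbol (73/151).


p = 151 is prime, so compute (73/151) with the reciprocity algorithm (Jacobi-symbol steps: pull out 2s via (2/n), flip via reciprocity, reduce):
  reciprocity: (73/151) -> +(151/73)
  reduce: (5/73)
  reciprocity: (5/73) -> +(73/5)
  reduce: (3/5)
  reciprocity: (3/5) -> +(5/3)
  reduce: (2/3)
  pull out 2: (2/3) = -1  (since 3 mod 8 = 3)
  (1/3) = 1
Product of signs = -1
(73/151) = -1

-1


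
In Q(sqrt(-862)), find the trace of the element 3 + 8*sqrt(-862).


Tr(a + b*sqrt(d)) = (a + b*sqrt(d)) + (a - b*sqrt(d)) = 2a
= 2 * (3)
= 6

6


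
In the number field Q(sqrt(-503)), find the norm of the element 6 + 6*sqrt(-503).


N(a + b*sqrt(d)) = a^2 - d*b^2
= (6)^2 - (-503)*(6)^2
= 36 + 18108
= 18144

18144


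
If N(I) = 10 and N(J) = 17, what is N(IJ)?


N(IJ) = N(I) * N(J)
= 10 * 17
= 170

170


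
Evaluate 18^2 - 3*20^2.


x^2 - d*y^2
= 18^2 - 3*20^2
= 324 - 1200
= -876

-876


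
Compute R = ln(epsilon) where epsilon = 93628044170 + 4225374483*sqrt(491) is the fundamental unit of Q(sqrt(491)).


epsilon = 93628044170 + 4225374483*sqrt(491)
= 1.8726e+11
R = ln(1.8726e+11)
= 25.9557

25.9557


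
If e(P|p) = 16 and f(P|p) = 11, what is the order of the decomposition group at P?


|D_P| = e * f
= 16 * 11
= 176

176


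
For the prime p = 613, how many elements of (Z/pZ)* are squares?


For prime p, the number of non-zero quadratic residues is (p-1)/2.
= (613-1)/2
= 306

306


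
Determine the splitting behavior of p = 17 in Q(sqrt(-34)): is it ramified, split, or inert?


K = Q(sqrt(-34)). Since d mod 4 = 2, disc(K) = -136.
Check p | disc: -136 mod 17 = 0.
p divides disc, so p ramifies: (p) = P^2 with e=2, f=1, g=1.
Therefore p is ramified.

ramified


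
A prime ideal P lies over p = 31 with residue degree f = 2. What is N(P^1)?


N(P^a) = p^(a*f)
= 31^(1*2)
= 31^2
= 961

961


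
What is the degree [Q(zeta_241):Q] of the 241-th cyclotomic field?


The degree equals Euler's totient phi(241).
241 = 241
phi(241) = 240

240


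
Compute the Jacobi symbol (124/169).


Compute (124/169) via quadratic reciprocity:
  pull out 2: (2/169) = +1  (since 169 mod 8 = 1)
  pull out 2: (2/169) = +1  (since 169 mod 8 = 1)
  reciprocity: (31/169) -> +(169/31)
  reduce: (14/31)
  pull out 2: (2/31) = +1  (since 31 mod 8 = 7)
  reciprocity: (7/31) -> -(31/7)
  reduce: (3/7)
  reciprocity: (3/7) -> -(7/3)
  reduce: (1/3)
  (1/3) = 1
Product of signs = 1

1


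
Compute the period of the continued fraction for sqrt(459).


Run the CF algorithm for sqrt(459).
a_0 = floor(sqrt(459)) = 21; set m_0=0, q_0=1.
Recurrence: m' = q*a - m,  q' = (d - m'^2)/q,  a' = floor((a_0 + m')/q').
  step 1: m=21, q=18, a=2
  step 2: m=15, q=13, a=2
  step 3: m=11, q=26, a=1
  step 4: m=15, q=9, a=4
  step 5: m=21, q=2, a=21
  step 6: m=21, q=9, a=4
  step 7: m=15, q=26, a=1
  step 8: m=11, q=13, a=2
  step 9: m=15, q=18, a=2
  step 10: m=21, q=1, a=42
a_10 = 2*a_0 = 42, so the period closes here.
sqrt(459) = [21; 2, 2, 1, 4, 21, 4, 1, 2, 2, 42]
Period length = 10

10


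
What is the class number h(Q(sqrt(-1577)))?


K = Q(sqrt(-1577)). d mod 4 = 3, so D = disc(K) = 4d = -6308
h(K) equals the number of primitive reduced positive-definite forms (a, b, c) = a*x^2 + b*x*y + c*y^2 with b^2 - 4ac = D,
where reduced means |b| <= a <= c, with b >= 0 whenever |b| = a or a = c, and primitive means gcd(a, b, c) = 1.
Reduced forces 3a^2 <= |D| = 6308, so 1 <= a <= 45; b must have the parity of D, and c = (b^2 - D)/(4a) must be an integer >= a.
Enumerate a = 1..45, b in [-a, a]:
  a=1: (1, 0, 1577)  [1]
  a=2: (2, 2, 789)  [1]
  a=3: (3, -2, 526), (3, 2, 526)  [2]
  a=4..5: none
  a=6: (6, -2, 263), (6, 2, 263)  [2]
  a=7..8: none
  a=9: (9, -8, 177), (9, 8, 177)  [2]
  a=10..12: none
  a=13: (13, -6, 122), (13, 6, 122)  [2]
  a=14..16: none
  a=17: (17, -4, 93), (17, 4, 93)  [2]
  a=18: (18, -10, 89), (18, 10, 89)  [2]
  a=19: (19, 0, 83)  [1]
  a=20..25: none
  a=26: (26, -6, 61), (26, 6, 61)  [2]
  a=27: (27, -8, 59), (27, 8, 59)  [2]
  a=28..30: none
  a=31: (31, -4, 51), (31, 4, 51)  [2]
  a=32..33: none
  a=34: (34, -30, 53), (34, 30, 53)  [2]
  a=35..37: none
  a=38: (38, 38, 51)  [1]
  a=39: (39, -32, 47), (39, -20, 43), (39, 20, 43), (39, 32, 47)  [4]
  a=40..45: none
Total reduced forms: 1 + 1 + 2 + 2 + 2 + 2 + 2 + 2 + 1 + 2 + 2 + 2 + 2 + 1 + 4 = 28
h = 28

28


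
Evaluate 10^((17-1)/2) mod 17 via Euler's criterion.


p = 17 is prime and the exponent is (p-1)/2 = 8, so by Euler's criterion 10^8 = (10/17) = +1 or -1 mod 17.
Compute by square-and-multiply:
  8 = 8 (binary 1000)
  Repeated squaring mod 17: 10^1 = 10, 10^2 = 15, 10^4 = 4, 10^8 = 16
  10^8 = 16 mod 17
Result 16 = p - 1 = -1 mod 17: 10 is a quadratic non-residue mod 17. As a residue in [0, p-1] the value is 16.
10^8 mod 17 = 16

16


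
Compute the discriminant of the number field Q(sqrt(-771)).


For K = Q(sqrt(d)) with d squarefree: disc(K) = d if d = 1 mod 4, and disc(K) = 4d if d = 2 or 3 mod 4.
Here d = -771, and d mod 4 = 1.
d = 1 mod 4 (O_K = Z[(1+sqrt(d))/2]), so disc(K) = d = -771

-771


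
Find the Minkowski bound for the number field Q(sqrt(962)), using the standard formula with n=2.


d = 962, d mod 4 = 2, so disc(K) = 4d = 3848; |disc(K)| = 3848
Real quadratic field, so n = 2, s = r2 = 0, r1 = 2
M = (n!/n^n) * (4/pi)^s * sqrt(|disc(K)|) = (2!/2^2) * (4/pi)^0 * sqrt(3848)
= 0.5 * 1.000000 * 62.032250
= 31.0161

31.0161


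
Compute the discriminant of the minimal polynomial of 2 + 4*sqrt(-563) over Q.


The element 2 + 4*sqrt(-563) has minimal polynomial:
x^2 - 4*x + 9012
Discriminant = (-4)^2 - 4*(9012)
= 16 - 36048
= -36032

-36032


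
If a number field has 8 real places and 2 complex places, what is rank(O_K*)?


By Dirichlet's unit theorem:
rank = r1 + r2 - 1
= 8 + 2 - 1
= 9

9


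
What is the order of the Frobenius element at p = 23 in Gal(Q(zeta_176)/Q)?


The Frobenius at p in Gal(Q(zeta_n)/Q) = (Z/nZ)* is the class of p, so its order is ord_176(23), the smallest k >= 1 with 23^k = 1 mod 176.
n = 176 = 2^4 * 11, phi(176) = 80; the order divides phi(n).
Divisors of 80: 1, 2, 4, 5, 8, 10, 16, 20, 40, 80
Repeated squaring mod 176: 23^1 = 23, 23^2 = 1, 23^4 = 1, 23^8 = 1, 23^16 = 1, 23^32 = 1, 23^64 = 1
Test divisors in increasing order:
  k=1: 23^1 = 23 mod 176
  k=2: 23^2 = 1 mod 176  <- first divisor giving 1
Order = 2

2


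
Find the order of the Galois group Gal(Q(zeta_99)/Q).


|Gal(Q(zeta_99)/Q)| = phi(99)
= 60

60


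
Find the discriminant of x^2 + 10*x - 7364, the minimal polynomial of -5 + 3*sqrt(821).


The element -5 + 3*sqrt(821) has minimal polynomial:
x^2 + 10*x - 7364
Discriminant = (10)^2 - 4*(-7364)
= 100 + 29456
= 29556

29556


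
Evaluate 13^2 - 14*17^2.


x^2 - d*y^2
= 13^2 - 14*17^2
= 169 - 4046
= -3877

-3877


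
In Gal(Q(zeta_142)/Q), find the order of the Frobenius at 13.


The Frobenius at p in Gal(Q(zeta_n)/Q) = (Z/nZ)* is the class of p, so its order is ord_142(13), the smallest k >= 1 with 13^k = 1 mod 142.
n = 142 = 2 * 71, phi(142) = 70; the order divides phi(n).
Divisors of 70: 1, 2, 5, 7, 10, 14, 35, 70
Repeated squaring mod 142: 13^1 = 13, 13^2 = 27, 13^4 = 19, 13^8 = 77, 13^16 = 107, 13^32 = 89, 13^64 = 111
Test divisors in increasing order:
  k=1: 13^1 = 13 mod 142
  k=2: 13^2 = 27 mod 142
  k=5: 13^5 = 19 * 13 = 105 mod 142
  k=7: 13^7 = 19 * 27 * 13 = 137 mod 142
  k=10: 13^10 = 77 * 27 = 91 mod 142
  k=14: 13^14 = 77 * 19 * 27 = 25 mod 142
  k=35: 13^35 = 89 * 27 * 13 = 141 mod 142
  k=70: 13^70 = 111 * 19 * 27 = 1 mod 142  <- first divisor giving 1
Order = 70

70


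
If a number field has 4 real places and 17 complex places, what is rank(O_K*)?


By Dirichlet's unit theorem:
rank = r1 + r2 - 1
= 4 + 17 - 1
= 20

20


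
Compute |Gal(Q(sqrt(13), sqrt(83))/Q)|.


The 2 square roots of distinct primes are multiplicatively independent over Q,
so [K:Q] = 2^2 and Gal(K/Q) is isomorphic to (Z/2Z)^2.
|Gal| = 2^2 = 4

4


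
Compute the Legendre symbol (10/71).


p = 71 is prime, so compute (10/71) with the reciprocity algorithm (Jacobi-symbol steps: pull out 2s via (2/n), flip via reciprocity, reduce):
  pull out 2: (2/71) = +1  (since 71 mod 8 = 7)
  reciprocity: (5/71) -> +(71/5)
  reduce: (1/5)
  (1/5) = 1
Product of signs = 1
(10/71) = 1

1


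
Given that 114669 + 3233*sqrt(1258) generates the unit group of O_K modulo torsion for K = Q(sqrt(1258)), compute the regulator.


epsilon = 114669 + 3233*sqrt(1258)
= 229338.0000
R = ln(229338.0000)
= 12.3430

12.3430


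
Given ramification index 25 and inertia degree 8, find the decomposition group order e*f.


|D_P| = e * f
= 25 * 8
= 200

200


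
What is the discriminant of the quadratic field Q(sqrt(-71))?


For K = Q(sqrt(d)) with d squarefree: disc(K) = d if d = 1 mod 4, and disc(K) = 4d if d = 2 or 3 mod 4.
Here d = -71, and d mod 4 = 1.
d = 1 mod 4 (O_K = Z[(1+sqrt(d))/2]), so disc(K) = d = -71

-71


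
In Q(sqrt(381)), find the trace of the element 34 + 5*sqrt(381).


Tr(a + b*sqrt(d)) = (a + b*sqrt(d)) + (a - b*sqrt(d)) = 2a
= 2 * (34)
= 68

68


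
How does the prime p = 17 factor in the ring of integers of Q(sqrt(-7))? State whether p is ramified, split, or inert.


K = Q(sqrt(-7)). Since d mod 4 = 1, disc(K) = -7.
Check p | disc: -7 mod 17 = 10.
p does not divide disc. Compute Legendre symbol (d/p):
10^((17-1)/2) mod 17 = -1
(d/p) = -1, so p is inert: (p) stays prime with e=1, f=2, g=1.
Therefore p is inert.

inert


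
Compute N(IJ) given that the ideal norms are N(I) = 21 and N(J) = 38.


N(IJ) = N(I) * N(J)
= 21 * 38
= 798

798


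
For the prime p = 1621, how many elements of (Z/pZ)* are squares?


For prime p, the number of non-zero quadratic residues is (p-1)/2.
= (1621-1)/2
= 810

810


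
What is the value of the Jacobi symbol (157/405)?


Compute (157/405) via quadratic reciprocity:
  reciprocity: (157/405) -> +(405/157)
  reduce: (91/157)
  reciprocity: (91/157) -> +(157/91)
  reduce: (66/91)
  pull out 2: (2/91) = -1  (since 91 mod 8 = 3)
  reciprocity: (33/91) -> +(91/33)
  reduce: (25/33)
  reciprocity: (25/33) -> +(33/25)
  reduce: (8/25)
  pull out 2: (2/25) = +1  (since 25 mod 8 = 1)
  pull out 2: (2/25) = +1  (since 25 mod 8 = 1)
  pull out 2: (2/25) = +1  (since 25 mod 8 = 1)
  (1/25) = 1
Product of signs = -1

-1


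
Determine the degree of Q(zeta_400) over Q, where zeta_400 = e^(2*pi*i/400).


The degree equals Euler's totient phi(400).
400 = 2^4 * 5^2
phi(400) = 160

160


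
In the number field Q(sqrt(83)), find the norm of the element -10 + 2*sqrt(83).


N(a + b*sqrt(d)) = a^2 - d*b^2
= (-10)^2 - (83)*(2)^2
= 100 - 332
= -232

-232


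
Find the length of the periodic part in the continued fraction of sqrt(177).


Run the CF algorithm for sqrt(177).
a_0 = floor(sqrt(177)) = 13; set m_0=0, q_0=1.
Recurrence: m' = q*a - m,  q' = (d - m'^2)/q,  a' = floor((a_0 + m')/q').
  step 1: m=13, q=8, a=3
  step 2: m=11, q=7, a=3
  step 3: m=10, q=11, a=2
  step 4: m=12, q=3, a=8
  step 5: m=12, q=11, a=2
  step 6: m=10, q=7, a=3
  step 7: m=11, q=8, a=3
  step 8: m=13, q=1, a=26
a_8 = 2*a_0 = 26, so the period closes here.
sqrt(177) = [13; 3, 3, 2, 8, 2, 3, 3, 26]
Period length = 8

8


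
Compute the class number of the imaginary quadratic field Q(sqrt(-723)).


K = Q(sqrt(-723)). d mod 4 = 1, so D = disc(K) = d = -723
h(K) equals the number of primitive reduced positive-definite forms (a, b, c) = a*x^2 + b*x*y + c*y^2 with b^2 - 4ac = D,
where reduced means |b| <= a <= c, with b >= 0 whenever |b| = a or a = c, and primitive means gcd(a, b, c) = 1.
Reduced forces 3a^2 <= |D| = 723, so 1 <= a <= 15; b must have the parity of D, and c = (b^2 - D)/(4a) must be an integer >= a.
Enumerate a = 1..15, b in [-a, a]:
  a=1: (1, 1, 181)  [1]
  a=2: none
  a=3: (3, 3, 61)  [1]
  a=4..10: none
  a=11: (11, -5, 17), (11, 5, 17)  [2]
  a=12..15: none
Total reduced forms: 1 + 1 + 2 = 4
h = 4

4


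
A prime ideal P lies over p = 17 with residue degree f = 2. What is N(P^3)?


N(P^a) = p^(a*f)
= 17^(3*2)
= 17^6
= 24137569

24137569


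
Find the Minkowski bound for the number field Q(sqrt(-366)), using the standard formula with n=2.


d = -366, d mod 4 = 2, so disc(K) = 4d = -1464; |disc(K)| = 1464
Imaginary quadratic field, so n = 2, s = r2 = 1, r1 = 0
M = (n!/n^n) * (4/pi)^s * sqrt(|disc(K)|) = (2!/2^2) * (4/pi)^1 * sqrt(1464)
= 0.5 * 1.273240 * 38.262253
= 24.3585

24.3585


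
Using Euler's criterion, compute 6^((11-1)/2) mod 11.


p = 11 is prime and the exponent is (p-1)/2 = 5, so by Euler's criterion 6^5 = (6/11) = +1 or -1 mod 11.
Compute by square-and-multiply:
  5 = 4 + 1 (binary 101)
  Repeated squaring mod 11: 6^1 = 6, 6^2 = 3, 6^4 = 9
  6^5 = 6^4 * 6^1 = 9 * 6 mod 11
    9 * 6 = 54 = 10 mod 11
  6^5 = 10 mod 11
Result 10 = p - 1 = -1 mod 11: 6 is a quadratic non-residue mod 11. As a residue in [0, p-1] the value is 10.
6^5 mod 11 = 10

10


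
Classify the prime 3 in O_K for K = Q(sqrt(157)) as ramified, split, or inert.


K = Q(sqrt(157)). Since d mod 4 = 1, disc(K) = 157.
Check p | disc: 157 mod 3 = 1.
p does not divide disc. Compute Legendre symbol (d/p):
1^((3-1)/2) mod 3 = 1
(d/p) = 1, so p splits: (p) = P*P' with e=1, f=1, g=2.
Therefore p is split.

split


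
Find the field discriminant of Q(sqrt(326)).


For K = Q(sqrt(d)) with d squarefree: disc(K) = d if d = 1 mod 4, and disc(K) = 4d if d = 2 or 3 mod 4.
Here d = 326, and d mod 4 = 2.
d = 2 mod 4, not 1 (O_K = Z[sqrt(d)]), so disc(K) = 4d = 4 * (326) = 1304

1304


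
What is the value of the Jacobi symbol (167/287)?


Compute (167/287) via quadratic reciprocity:
  reciprocity: (167/287) -> -(287/167)
  reduce: (120/167)
  pull out 2: (2/167) = +1  (since 167 mod 8 = 7)
  pull out 2: (2/167) = +1  (since 167 mod 8 = 7)
  pull out 2: (2/167) = +1  (since 167 mod 8 = 7)
  reciprocity: (15/167) -> -(167/15)
  reduce: (2/15)
  pull out 2: (2/15) = +1  (since 15 mod 8 = 7)
  (1/15) = 1
Product of signs = 1

1


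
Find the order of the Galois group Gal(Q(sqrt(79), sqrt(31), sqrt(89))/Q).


The 3 square roots of distinct primes are multiplicatively independent over Q,
so [K:Q] = 2^3 and Gal(K/Q) is isomorphic to (Z/2Z)^3.
|Gal| = 2^3 = 8

8


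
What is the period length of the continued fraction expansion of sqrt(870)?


Run the CF algorithm for sqrt(870).
a_0 = floor(sqrt(870)) = 29; set m_0=0, q_0=1.
Recurrence: m' = q*a - m,  q' = (d - m'^2)/q,  a' = floor((a_0 + m')/q').
  step 1: m=29, q=29, a=2
  step 2: m=29, q=1, a=58
a_2 = 2*a_0 = 58, so the period closes here.
sqrt(870) = [29; 2, 58]
Period length = 2

2


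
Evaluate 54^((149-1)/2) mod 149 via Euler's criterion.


p = 149 is prime and the exponent is (p-1)/2 = 74, so by Euler's criterion 54^74 = (54/149) = +1 or -1 mod 149.
Compute by square-and-multiply:
  74 = 64 + 8 + 2 (binary 1001010)
  Repeated squaring mod 149: 54^1 = 54, 54^2 = 85, 54^4 = 73, 54^8 = 114, 54^16 = 33, 54^32 = 46, 54^64 = 30
  54^74 = 54^64 * 54^8 * 54^2 = 30 * 114 * 85 mod 149
    30 * 114 = 3420 = 142 mod 149
    142 * 85 = 12070 = 1 mod 149
  54^74 = 1 mod 149
Result 1: 54 is a quadratic residue mod 149.
54^74 mod 149 = 1

1


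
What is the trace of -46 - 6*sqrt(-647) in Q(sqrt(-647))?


Tr(a + b*sqrt(d)) = (a + b*sqrt(d)) + (a - b*sqrt(d)) = 2a
= 2 * (-46)
= -92

-92


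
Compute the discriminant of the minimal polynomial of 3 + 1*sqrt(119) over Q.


The element 3 + 1*sqrt(119) has minimal polynomial:
x^2 - 6*x - 110
Discriminant = (-6)^2 - 4*(-110)
= 36 + 440
= 476

476


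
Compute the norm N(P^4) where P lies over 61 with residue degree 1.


N(P^a) = p^(a*f)
= 61^(4*1)
= 61^4
= 13845841

13845841


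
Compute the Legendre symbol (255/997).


p = 997 is prime, so compute (255/997) with the reciprocity algorithm (Jacobi-symbol steps: pull out 2s via (2/n), flip via reciprocity, reduce):
  reciprocity: (255/997) -> +(997/255)
  reduce: (232/255)
  pull out 2: (2/255) = +1  (since 255 mod 8 = 7)
  pull out 2: (2/255) = +1  (since 255 mod 8 = 7)
  pull out 2: (2/255) = +1  (since 255 mod 8 = 7)
  reciprocity: (29/255) -> +(255/29)
  reduce: (23/29)
  reciprocity: (23/29) -> +(29/23)
  reduce: (6/23)
  pull out 2: (2/23) = +1  (since 23 mod 8 = 7)
  reciprocity: (3/23) -> -(23/3)
  reduce: (2/3)
  pull out 2: (2/3) = -1  (since 3 mod 8 = 3)
  (1/3) = 1
Product of signs = 1
(255/997) = 1

1


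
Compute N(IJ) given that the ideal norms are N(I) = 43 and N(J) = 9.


N(IJ) = N(I) * N(J)
= 43 * 9
= 387

387


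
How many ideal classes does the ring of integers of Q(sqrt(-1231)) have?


K = Q(sqrt(-1231)). d mod 4 = 1, so D = disc(K) = d = -1231
h(K) equals the number of primitive reduced positive-definite forms (a, b, c) = a*x^2 + b*x*y + c*y^2 with b^2 - 4ac = D,
where reduced means |b| <= a <= c, with b >= 0 whenever |b| = a or a = c, and primitive means gcd(a, b, c) = 1.
Reduced forces 3a^2 <= |D| = 1231, so 1 <= a <= 20; b must have the parity of D, and c = (b^2 - D)/(4a) must be an integer >= a.
Enumerate a = 1..20, b in [-a, a]:
  a=1: (1, 1, 308)  [1]
  a=2: (2, -1, 154), (2, 1, 154)  [2]
  a=3: none
  a=4: (4, -1, 77), (4, 1, 77)  [2]
  a=5: (5, -3, 62), (5, 3, 62)  [2]
  a=6: none
  a=7: (7, -1, 44), (7, 1, 44)  [2]
  a=8: (8, -7, 40), (8, 7, 40)  [2]
  a=9: none
  a=10: (10, -7, 32), (10, -3, 31), (10, 3, 31), (10, 7, 32)  [4]
  a=11: (11, -1, 28), (11, 1, 28)  [2]
  a=12: none
  a=13: (13, -11, 26), (13, 11, 26)  [2]
  a=14: (14, -13, 25), (14, -1, 22), (14, 1, 22), (14, 13, 25)  [4]
  a=15: none
  a=16: (16, -7, 20), (16, 7, 20)  [2]
  a=17..18: none
  a=19: (19, -17, 20), (19, 17, 20)  [2]
  a=20: none
Total reduced forms: 1 + 2 + 2 + 2 + 2 + 2 + 4 + 2 + 2 + 4 + 2 + 2 = 27
h = 27

27


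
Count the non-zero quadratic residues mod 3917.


For prime p, the number of non-zero quadratic residues is (p-1)/2.
= (3917-1)/2
= 1958

1958


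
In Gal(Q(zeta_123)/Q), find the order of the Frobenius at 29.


The Frobenius at p in Gal(Q(zeta_n)/Q) = (Z/nZ)* is the class of p, so its order is ord_123(29), the smallest k >= 1 with 29^k = 1 mod 123.
n = 123 = 3 * 41, phi(123) = 80; the order divides phi(n).
Divisors of 80: 1, 2, 4, 5, 8, 10, 16, 20, 40, 80
Repeated squaring mod 123: 29^1 = 29, 29^2 = 103, 29^4 = 31, 29^8 = 100, 29^16 = 37, 29^32 = 16, 29^64 = 10
Test divisors in increasing order:
  k=1: 29^1 = 29 mod 123
  k=2: 29^2 = 103 mod 123
  k=4: 29^4 = 31 mod 123
  k=5: 29^5 = 31 * 29 = 38 mod 123
  k=8: 29^8 = 100 mod 123
  k=10: 29^10 = 100 * 103 = 91 mod 123
  k=16: 29^16 = 37 mod 123
  k=20: 29^20 = 37 * 31 = 40 mod 123
  k=40: 29^40 = 16 * 100 = 1 mod 123  <- first divisor giving 1
Order = 40

40


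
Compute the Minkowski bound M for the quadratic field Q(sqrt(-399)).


d = -399, d mod 4 = 1, so disc(K) = d = -399; |disc(K)| = 399
Imaginary quadratic field, so n = 2, s = r2 = 1, r1 = 0
M = (n!/n^n) * (4/pi)^s * sqrt(|disc(K)|) = (2!/2^2) * (4/pi)^1 * sqrt(399)
= 0.5 * 1.273240 * 19.974984
= 12.7165

12.7165


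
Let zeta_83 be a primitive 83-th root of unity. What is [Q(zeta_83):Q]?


The degree equals Euler's totient phi(83).
83 = 83
phi(83) = 82

82


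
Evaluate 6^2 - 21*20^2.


x^2 - d*y^2
= 6^2 - 21*20^2
= 36 - 8400
= -8364

-8364


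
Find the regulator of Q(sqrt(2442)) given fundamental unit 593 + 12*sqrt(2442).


epsilon = 593 + 12*sqrt(2442)
= 1185.9992
R = ln(1185.9992)
= 7.0783

7.0783


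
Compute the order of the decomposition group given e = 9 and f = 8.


|D_P| = e * f
= 9 * 8
= 72

72


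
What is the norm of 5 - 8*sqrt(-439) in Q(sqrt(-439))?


N(a + b*sqrt(d)) = a^2 - d*b^2
= (5)^2 - (-439)*(-8)^2
= 25 + 28096
= 28121

28121


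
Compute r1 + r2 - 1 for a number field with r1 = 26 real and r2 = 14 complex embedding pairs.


By Dirichlet's unit theorem:
rank = r1 + r2 - 1
= 26 + 14 - 1
= 39

39


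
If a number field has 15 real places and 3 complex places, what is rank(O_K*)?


By Dirichlet's unit theorem:
rank = r1 + r2 - 1
= 15 + 3 - 1
= 17

17


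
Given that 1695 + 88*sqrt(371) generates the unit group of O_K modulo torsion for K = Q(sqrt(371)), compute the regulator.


epsilon = 1695 + 88*sqrt(371)
= 3389.9997
R = ln(3389.9997)
= 8.1286

8.1286


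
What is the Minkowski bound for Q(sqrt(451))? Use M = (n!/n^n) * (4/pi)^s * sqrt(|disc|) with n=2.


d = 451, d mod 4 = 3, so disc(K) = 4d = 1804; |disc(K)| = 1804
Real quadratic field, so n = 2, s = r2 = 0, r1 = 2
M = (n!/n^n) * (4/pi)^s * sqrt(|disc(K)|) = (2!/2^2) * (4/pi)^0 * sqrt(1804)
= 0.5 * 1.000000 * 42.473521
= 21.2368

21.2368


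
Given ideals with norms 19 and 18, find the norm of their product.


N(IJ) = N(I) * N(J)
= 19 * 18
= 342

342


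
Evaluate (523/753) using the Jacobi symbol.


Compute (523/753) via quadratic reciprocity:
  reciprocity: (523/753) -> +(753/523)
  reduce: (230/523)
  pull out 2: (2/523) = -1  (since 523 mod 8 = 3)
  reciprocity: (115/523) -> -(523/115)
  reduce: (63/115)
  reciprocity: (63/115) -> -(115/63)
  reduce: (52/63)
  pull out 2: (2/63) = +1  (since 63 mod 8 = 7)
  pull out 2: (2/63) = +1  (since 63 mod 8 = 7)
  reciprocity: (13/63) -> +(63/13)
  reduce: (11/13)
  reciprocity: (11/13) -> +(13/11)
  reduce: (2/11)
  pull out 2: (2/11) = -1  (since 11 mod 8 = 3)
  (1/11) = 1
Product of signs = 1

1


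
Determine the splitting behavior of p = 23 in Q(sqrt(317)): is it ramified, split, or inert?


K = Q(sqrt(317)). Since d mod 4 = 1, disc(K) = 317.
Check p | disc: 317 mod 23 = 18.
p does not divide disc. Compute Legendre symbol (d/p):
18^((23-1)/2) mod 23 = 1
(d/p) = 1, so p splits: (p) = P*P' with e=1, f=1, g=2.
Therefore p is split.

split


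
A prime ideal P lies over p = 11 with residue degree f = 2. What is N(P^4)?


N(P^a) = p^(a*f)
= 11^(4*2)
= 11^8
= 214358881

214358881


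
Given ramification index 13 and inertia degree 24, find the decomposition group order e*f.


|D_P| = e * f
= 13 * 24
= 312

312


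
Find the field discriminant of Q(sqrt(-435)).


For K = Q(sqrt(d)) with d squarefree: disc(K) = d if d = 1 mod 4, and disc(K) = 4d if d = 2 or 3 mod 4.
Here d = -435, and d mod 4 = 1.
d = 1 mod 4 (O_K = Z[(1+sqrt(d))/2]), so disc(K) = d = -435

-435


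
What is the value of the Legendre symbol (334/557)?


p = 557 is prime, so compute (334/557) with the reciprocity algorithm (Jacobi-symbol steps: pull out 2s via (2/n), flip via reciprocity, reduce):
  pull out 2: (2/557) = -1  (since 557 mod 8 = 5)
  reciprocity: (167/557) -> +(557/167)
  reduce: (56/167)
  pull out 2: (2/167) = +1  (since 167 mod 8 = 7)
  pull out 2: (2/167) = +1  (since 167 mod 8 = 7)
  pull out 2: (2/167) = +1  (since 167 mod 8 = 7)
  reciprocity: (7/167) -> -(167/7)
  reduce: (6/7)
  pull out 2: (2/7) = +1  (since 7 mod 8 = 7)
  reciprocity: (3/7) -> -(7/3)
  reduce: (1/3)
  (1/3) = 1
Product of signs = -1
(334/557) = -1

-1


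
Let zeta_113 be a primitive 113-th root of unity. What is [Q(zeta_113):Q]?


The degree equals Euler's totient phi(113).
113 = 113
phi(113) = 112

112


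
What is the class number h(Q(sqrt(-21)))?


K = Q(sqrt(-21)). d mod 4 = 3, so D = disc(K) = 4d = -84
h(K) equals the number of primitive reduced positive-definite forms (a, b, c) = a*x^2 + b*x*y + c*y^2 with b^2 - 4ac = D,
where reduced means |b| <= a <= c, with b >= 0 whenever |b| = a or a = c, and primitive means gcd(a, b, c) = 1.
Reduced forces 3a^2 <= |D| = 84, so 1 <= a <= 5; b must have the parity of D, and c = (b^2 - D)/(4a) must be an integer >= a.
Enumerate a = 1..5, b in [-a, a]:
  a=1: (1, 0, 21)  [1]
  a=2: (2, 2, 11)  [1]
  a=3: (3, 0, 7)  [1]
  a=4: none
  a=5: (5, 4, 5)  [1]
Total reduced forms: 1 + 1 + 1 + 1 = 4
h = 4

4


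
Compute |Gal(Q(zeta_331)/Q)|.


|Gal(Q(zeta_331)/Q)| = phi(331)
= 330

330


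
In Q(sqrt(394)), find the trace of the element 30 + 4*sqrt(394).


Tr(a + b*sqrt(d)) = (a + b*sqrt(d)) + (a - b*sqrt(d)) = 2a
= 2 * (30)
= 60

60


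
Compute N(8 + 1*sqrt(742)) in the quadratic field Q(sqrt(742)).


N(a + b*sqrt(d)) = a^2 - d*b^2
= (8)^2 - (742)*(1)^2
= 64 - 742
= -678

-678


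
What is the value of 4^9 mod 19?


p = 19 is prime and the exponent is (p-1)/2 = 9, so by Euler's criterion 4^9 = (4/19) = +1 or -1 mod 19.
Compute by square-and-multiply:
  9 = 8 + 1 (binary 1001)
  Repeated squaring mod 19: 4^1 = 4, 4^2 = 16, 4^4 = 9, 4^8 = 5
  4^9 = 4^8 * 4^1 = 5 * 4 mod 19
    5 * 4 = 20 = 1 mod 19
  4^9 = 1 mod 19
Result 1: 4 is a quadratic residue mod 19.
4^9 mod 19 = 1

1


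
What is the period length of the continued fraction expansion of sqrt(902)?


Run the CF algorithm for sqrt(902).
a_0 = floor(sqrt(902)) = 30; set m_0=0, q_0=1.
Recurrence: m' = q*a - m,  q' = (d - m'^2)/q,  a' = floor((a_0 + m')/q').
  step 1: m=30, q=2, a=30
  step 2: m=30, q=1, a=60
a_2 = 2*a_0 = 60, so the period closes here.
sqrt(902) = [30; 30, 60]
Period length = 2

2


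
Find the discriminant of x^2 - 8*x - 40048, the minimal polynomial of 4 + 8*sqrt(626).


The element 4 + 8*sqrt(626) has minimal polynomial:
x^2 - 8*x - 40048
Discriminant = (-8)^2 - 4*(-40048)
= 64 + 160192
= 160256

160256


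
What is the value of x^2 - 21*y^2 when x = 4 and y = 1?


x^2 - d*y^2
= 4^2 - 21*1^2
= 16 - 21
= -5

-5


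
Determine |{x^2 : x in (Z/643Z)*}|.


For prime p, the number of non-zero quadratic residues is (p-1)/2.
= (643-1)/2
= 321

321


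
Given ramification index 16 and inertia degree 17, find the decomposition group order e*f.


|D_P| = e * f
= 16 * 17
= 272

272


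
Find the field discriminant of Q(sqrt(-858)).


For K = Q(sqrt(d)) with d squarefree: disc(K) = d if d = 1 mod 4, and disc(K) = 4d if d = 2 or 3 mod 4.
Here d = -858, and d mod 4 = 2.
d = 2 mod 4, not 1 (O_K = Z[sqrt(d)]), so disc(K) = 4d = 4 * (-858) = -3432

-3432


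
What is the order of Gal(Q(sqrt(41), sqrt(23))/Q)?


The 2 square roots of distinct primes are multiplicatively independent over Q,
so [K:Q] = 2^2 and Gal(K/Q) is isomorphic to (Z/2Z)^2.
|Gal| = 2^2 = 4

4


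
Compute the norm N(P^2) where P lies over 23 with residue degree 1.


N(P^a) = p^(a*f)
= 23^(2*1)
= 23^2
= 529

529


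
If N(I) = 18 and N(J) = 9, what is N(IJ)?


N(IJ) = N(I) * N(J)
= 18 * 9
= 162

162


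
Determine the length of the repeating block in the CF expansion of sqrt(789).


Run the CF algorithm for sqrt(789).
a_0 = floor(sqrt(789)) = 28; set m_0=0, q_0=1.
Recurrence: m' = q*a - m,  q' = (d - m'^2)/q,  a' = floor((a_0 + m')/q').
  step 1: m=28, q=5, a=11
  step 2: m=27, q=12, a=4
  step 3: m=21, q=29, a=1
  step 4: m=8, q=25, a=1
  step 5: m=17, q=20, a=2
  step 6: m=23, q=13, a=3
  step 7: m=16, q=41, a=1
  step 8: m=25, q=4, a=13
  step 9: m=27, q=15, a=3
  step 10: m=18, q=31, a=1
  step 11: m=13, q=20, a=2
  step 12: m=27, q=3, a=18
  step 13: m=27, q=20, a=2
  step 14: m=13, q=31, a=1
  step 15: m=18, q=15, a=3
  step 16: m=27, q=4, a=13
  step 17: m=25, q=41, a=1
  step 18: m=16, q=13, a=3
  step 19: m=23, q=20, a=2
  step 20: m=17, q=25, a=1
  step 21: m=8, q=29, a=1
  step 22: m=21, q=12, a=4
  step 23: m=27, q=5, a=11
  step 24: m=28, q=1, a=56
a_24 = 2*a_0 = 56, so the period closes here.
sqrt(789) = [28; 11, 4, 1, 1, 2, 3, 1, 13, 3, 1, 2, 18, 2, 1, 3, 13, 1, 3, 2, 1, 1, 4, 11, 56]
Period length = 24

24


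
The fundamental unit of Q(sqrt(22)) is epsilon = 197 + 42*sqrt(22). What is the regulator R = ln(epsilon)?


epsilon = 197 + 42*sqrt(22)
= 393.9975
R = ln(393.9975)
= 5.9763

5.9763


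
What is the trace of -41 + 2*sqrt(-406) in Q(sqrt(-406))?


Tr(a + b*sqrt(d)) = (a + b*sqrt(d)) + (a - b*sqrt(d)) = 2a
= 2 * (-41)
= -82

-82


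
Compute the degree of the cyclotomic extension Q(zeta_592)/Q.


The degree equals Euler's totient phi(592).
592 = 2^4 * 37
phi(592) = 288

288


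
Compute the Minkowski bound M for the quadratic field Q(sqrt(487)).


d = 487, d mod 4 = 3, so disc(K) = 4d = 1948; |disc(K)| = 1948
Real quadratic field, so n = 2, s = r2 = 0, r1 = 2
M = (n!/n^n) * (4/pi)^s * sqrt(|disc(K)|) = (2!/2^2) * (4/pi)^0 * sqrt(1948)
= 0.5 * 1.000000 * 44.136153
= 22.0681

22.0681


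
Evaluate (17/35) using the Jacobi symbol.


Compute (17/35) via quadratic reciprocity:
  reciprocity: (17/35) -> +(35/17)
  reduce: (1/17)
  (1/17) = 1
Product of signs = 1

1


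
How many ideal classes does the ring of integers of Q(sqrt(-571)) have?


K = Q(sqrt(-571)). d mod 4 = 1, so D = disc(K) = d = -571
h(K) equals the number of primitive reduced positive-definite forms (a, b, c) = a*x^2 + b*x*y + c*y^2 with b^2 - 4ac = D,
where reduced means |b| <= a <= c, with b >= 0 whenever |b| = a or a = c, and primitive means gcd(a, b, c) = 1.
Reduced forces 3a^2 <= |D| = 571, so 1 <= a <= 13; b must have the parity of D, and c = (b^2 - D)/(4a) must be an integer >= a.
Enumerate a = 1..13, b in [-a, a]:
  a=1: (1, 1, 143)  [1]
  a=2..4: none
  a=5: (5, -3, 29), (5, 3, 29)  [2]
  a=6..10: none
  a=11: (11, -1, 13), (11, 1, 13)  [2]
  a=12..13: none
Total reduced forms: 1 + 2 + 2 = 5
h = 5

5
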